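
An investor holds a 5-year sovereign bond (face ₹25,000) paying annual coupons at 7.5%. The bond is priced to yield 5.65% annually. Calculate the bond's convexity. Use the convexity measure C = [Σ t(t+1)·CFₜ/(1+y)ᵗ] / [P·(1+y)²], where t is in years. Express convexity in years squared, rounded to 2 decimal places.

22.44

With y = 0.0565:
  t   CF        PV=CF/(1+0.0565)^t    t·PV        t(t+1)·PV
  1     1,875.00     1,774.7279     1,774.7279       3,549.4558
  2     1,875.00     1,679.8181     3,359.6363      10,078.9089
  3     1,875.00     1,589.9841     4,769.9522      19,079.8086
  4     1,875.00     1,504.9541     6,019.8166      30,099.0828
  5    26,875.00    20,417.4249   102,087.1243     612,522.7458
  Σ                 26,966.9091   118,011.2572     675,330.0019
P = 26,966.9091.
Convexity = Σ t(t+1)·PV / [P·(1+y)²] = 675,330.0019 / (26,966.9091 × 1.116192) = 22.43602.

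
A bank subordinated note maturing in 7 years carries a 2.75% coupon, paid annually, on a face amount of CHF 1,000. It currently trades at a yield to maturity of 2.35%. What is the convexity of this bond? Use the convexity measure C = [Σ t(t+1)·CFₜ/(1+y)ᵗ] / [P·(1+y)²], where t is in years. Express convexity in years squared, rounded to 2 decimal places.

With y = 0.0235:
  t   CF        PV=CF/(1+0.0235)^t    t·PV        t(t+1)·PV
  1        27.50        26.8686        26.8686          53.7372
  2        27.50        26.2517        52.5033         157.5100
  3        27.50        25.6489        76.9468         307.7871
  4        27.50        25.0600       100.2401         501.2003
  5        27.50        24.4846       122.4231         734.5388
  6        27.50        23.9224       143.5347       1,004.7428
  7     1,027.50       873.3069     6,113.1484      48,905.1875
  Σ                  1,025.5432     6,635.6650      51,664.7037
P = 1,025.5432.
Convexity = Σ t(t+1)·PV / [P·(1+y)²] = 51,664.7037 / (1,025.5432 × 1.047552) = 48.09105.

48.09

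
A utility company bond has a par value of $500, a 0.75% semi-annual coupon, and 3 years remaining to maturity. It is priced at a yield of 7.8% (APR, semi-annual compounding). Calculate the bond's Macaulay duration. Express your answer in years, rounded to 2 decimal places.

Periodic yield y = 0.039. Discount each cash flow and weight by its period:
  t   CF        PV=CF/(1+0.039)^t    t·PV
  1        1.875         1.8046         1.8046
  2        1.875         1.7369         3.4738
  3        1.875         1.6717         5.0151
  4        1.875         1.6089         6.4357
  5        1.875         1.5485         7.7427
  6      501.875       398.9351     2,393.6108
  Σ                    407.3058     2,418.0827
Price P = Σ PV = 407.3058.
Macaulay duration = Σ(t·PV) / P = 2,418.0827 / 407.3058 = 5.93677 half-year periods.
In years: 5.93677 / 2 = 2.96839 years.

2.97 years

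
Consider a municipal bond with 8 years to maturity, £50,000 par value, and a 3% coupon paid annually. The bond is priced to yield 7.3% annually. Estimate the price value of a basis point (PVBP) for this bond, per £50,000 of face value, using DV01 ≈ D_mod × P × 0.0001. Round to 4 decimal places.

Periodic yield y = 0.073.
  t   CF        PV=CF/(1+0.073)^t    t·PV
  1     1,500.00     1,397.9497     1,397.9497
  2     1,500.00     1,302.8422     2,605.6844
  3     1,500.00     1,214.2052     3,642.6156
  4     1,500.00     1,131.5985     4,526.3941
  5     1,500.00     1,054.6119     5,273.0593
  6     1,500.00       982.8629     5,897.1772
  7     1,500.00       915.9952     6,411.9665
  8    51,500.00    29,309.5704   234,476.5634
  Σ                 37,309.6360   264,231.4102
P = 37,309.6360; D_Mac = 7.08212 yrs; D_mod = 6.60030 yrs.
DV01 ≈ 6.60030 × 37,309.6360 × 0.0001 = 24.625481.

£24.6255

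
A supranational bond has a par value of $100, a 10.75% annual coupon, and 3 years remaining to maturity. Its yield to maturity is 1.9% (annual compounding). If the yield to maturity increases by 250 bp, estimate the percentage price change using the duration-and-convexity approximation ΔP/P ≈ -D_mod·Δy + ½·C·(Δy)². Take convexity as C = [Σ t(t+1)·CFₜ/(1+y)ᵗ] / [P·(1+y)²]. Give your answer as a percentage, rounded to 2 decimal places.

-6.42%

With y = 0.019:
  t   CF        PV=CF/(1+0.019)^t    t·PV        t(t+1)·PV
  1        10.75        10.5496        10.5496          21.0991
  2        10.75        10.3529        20.7057          62.1171
  3       110.75       104.6697       314.0092       1,256.0370
  Σ                    125.5722       345.2645       1,339.2532
P = 125.5722; D_Mac = 2.74953 yrs; D_mod = 2.69826 yrs; C = 10.27119.
Duration effect: -2.69826 × (+0.025) = -0.067457
Convexity effect: 0.5 × 10.27119 × (0.025)² = +0.0032097
ΔP/P ≈ -0.067457 + 0.0032097 = -0.064247 = -6.4247%.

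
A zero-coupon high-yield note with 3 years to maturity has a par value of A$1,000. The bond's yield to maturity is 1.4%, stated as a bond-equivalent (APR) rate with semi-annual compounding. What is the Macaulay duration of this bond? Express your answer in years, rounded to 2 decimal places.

3.00 years

A zero-coupon bond has a single cash flow at maturity, so its Macaulay duration equals its maturity: 3 years.
(Equivalently: 6 semi-annual periods ÷ 2 = 3 years.)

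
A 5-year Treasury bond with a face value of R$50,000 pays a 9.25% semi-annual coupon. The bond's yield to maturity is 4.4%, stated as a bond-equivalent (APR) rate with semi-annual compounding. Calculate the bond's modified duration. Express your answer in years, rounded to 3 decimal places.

Periodic yield y = 0.022. First find Macaulay duration:
  t   CF        PV=CF/(1+0.022)^t    t·PV
  1     2,312.50     2,262.7202     2,262.7202
  2     2,312.50     2,214.0119     4,428.0238
  3     2,312.50     2,166.3521     6,499.0564
  4     2,312.50     2,119.7183     8,478.8734
  5     2,312.50     2,074.0884    10,370.4420
  6     2,312.50     2,029.4407    12,176.6442
  7     2,312.50     1,985.7541    13,900.2788
  8     2,312.50     1,943.0079    15,544.0635
  9     2,312.50     1,901.1819    17,110.6374
  10   52,312.50    42,082.0141   420,820.1408
  Σ                 60,778.2897   511,590.8805
P = 60,778.2897; Macaulay duration = 511,590.8805 / 60,778.2897 = 8.41733 half-year periods = 4.20866 years.
Modified duration = D_Mac / (1 + y) = 4.20866 / 1.022 = 4.11807 years.

4.118 years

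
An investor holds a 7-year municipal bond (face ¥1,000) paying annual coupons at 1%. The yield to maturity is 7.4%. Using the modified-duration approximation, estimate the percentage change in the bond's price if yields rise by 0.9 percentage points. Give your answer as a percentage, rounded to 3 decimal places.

-5.644%

Periodic yield y = 0.074. Modified duration first:
  t   CF        PV=CF/(1+0.074)^t    t·PV
  1        10.00         9.3110         9.3110
  2        10.00         8.6694        17.3389
  3        10.00         8.0721        24.2163
  4        10.00         7.5159        30.0637
  5        10.00         6.9981        34.9904
  6        10.00         6.5159        39.0954
  7     1,010.00       612.7614     4,289.3298
  Σ                    659.8439     4,444.3456
P = 659.8439; D_Mac = 6.73545 yrs; D_mod = 6.73545/(1+0.074) = 6.27137 yrs.
ΔP/P ≈ -D_mod · Δy = -6.27137 × (+0.009) = -0.056442 = -5.6442%.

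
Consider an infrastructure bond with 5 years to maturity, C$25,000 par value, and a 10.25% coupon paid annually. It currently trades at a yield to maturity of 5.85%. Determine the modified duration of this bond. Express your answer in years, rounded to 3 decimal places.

3.994 years

Periodic yield y = 0.0585. First find Macaulay duration:
  t   CF        PV=CF/(1+0.0585)^t    t·PV
  1     2,562.50     2,420.8786     2,420.8786
  2     2,562.50     2,287.0842     4,574.1684
  3     2,562.50     2,160.6842     6,482.0525
  4     2,562.50     2,041.2699     8,165.0795
  5    27,562.50    20,742.6527   103,713.2633
  Σ                 29,652.5695   125,355.4422
P = 29,652.5695; Macaulay duration = 125,355.4422 / 29,652.5695 = 4.22747 years.
Modified duration = D_Mac / (1 + y) = 4.22747 / 1.0585 = 3.99383 years.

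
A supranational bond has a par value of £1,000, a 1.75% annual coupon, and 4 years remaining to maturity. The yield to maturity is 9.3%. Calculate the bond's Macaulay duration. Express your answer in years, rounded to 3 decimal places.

Periodic yield y = 0.093. Discount each cash flow and weight by its year:
  t   CF        PV=CF/(1+0.093)^t    t·PV
  1        17.50        16.0110        16.0110
  2        17.50        14.6487        29.2973
  3        17.50        13.4022        40.2067
  4     1,017.50       712.9413     2,851.7652
  Σ                    757.0032     2,937.2802
Price P = Σ PV = 757.0032.
Macaulay duration = Σ(t·PV) / P = 2,937.2802 / 757.0032 = 3.88014 years.

3.880 years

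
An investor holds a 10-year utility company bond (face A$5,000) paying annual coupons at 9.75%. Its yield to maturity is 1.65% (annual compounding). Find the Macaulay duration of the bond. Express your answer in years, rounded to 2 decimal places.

7.63 years

Periodic yield y = 0.0165. Discount each cash flow and weight by its year:
  t   CF        PV=CF/(1+0.0165)^t    t·PV
  1       487.50       479.5868       479.5868
  2       487.50       471.8021       943.6042
  3       487.50       464.1437     1,392.4311
  4       487.50       456.6097     1,826.4386
  5       487.50       449.1979     2,245.9894
  6       487.50       441.9064     2,651.4386
  7       487.50       434.7333     3,043.1333
  8       487.50       427.6767     3,421.4133
  9       487.50       420.7345     3,786.6109
  10    5,487.50     4,659.0857    46,590.8575
  Σ                  8,705.4769    66,381.5038
Price P = Σ PV = 8,705.4769.
Macaulay duration = Σ(t·PV) / P = 66,381.5038 / 8,705.4769 = 7.62526 years.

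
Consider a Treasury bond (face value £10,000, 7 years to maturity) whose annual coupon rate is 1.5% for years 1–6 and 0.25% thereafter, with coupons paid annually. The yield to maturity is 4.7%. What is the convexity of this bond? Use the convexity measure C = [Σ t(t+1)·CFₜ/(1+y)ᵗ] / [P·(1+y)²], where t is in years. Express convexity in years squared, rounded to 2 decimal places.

With y = 0.047:
  t   CF        PV=CF/(1+0.047)^t    t·PV        t(t+1)·PV
  1       150.00       143.2665       143.2665         286.5330
  2       150.00       136.8352       273.6704         821.0113
  3       150.00       130.6927       392.0780       1,568.3120
  4       150.00       124.8259       499.3034       2,496.5170
  5       150.00       119.2224       596.1120       3,576.6719
  6       150.00       113.8705       683.2229       4,782.5604
  7    10,025.00     7,268.7145    50,881.0013     407,048.0106
  Σ                  8,037.4276    53,468.6545     420,579.6162
P = 8,037.4276.
Convexity = Σ t(t+1)·PV / [P·(1+y)²] = 420,579.6162 / (8,037.4276 × 1.096209) = 47.73509.

47.74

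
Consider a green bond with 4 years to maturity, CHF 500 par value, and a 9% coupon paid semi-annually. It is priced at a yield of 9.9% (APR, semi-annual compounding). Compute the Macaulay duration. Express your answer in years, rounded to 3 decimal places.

3.437 years

Periodic yield y = 0.0495. Discount each cash flow and weight by its period:
  t   CF        PV=CF/(1+0.0495)^t    t·PV
  1        22.50        21.4388        21.4388
  2        22.50        20.4276        40.8552
  3        22.50        19.4641        58.3924
  4        22.50        18.5461        74.1844
  5        22.50        17.6714        88.3569
  6        22.50        16.8379       101.0274
  7        22.50        16.0437       112.3061
  8       522.50       354.9987     2,839.9895
  Σ                    485.4283     3,336.5508
Price P = Σ PV = 485.4283.
Macaulay duration = Σ(t·PV) / P = 3,336.5508 / 485.4283 = 6.87342 half-year periods.
In years: 6.87342 / 2 = 3.43671 years.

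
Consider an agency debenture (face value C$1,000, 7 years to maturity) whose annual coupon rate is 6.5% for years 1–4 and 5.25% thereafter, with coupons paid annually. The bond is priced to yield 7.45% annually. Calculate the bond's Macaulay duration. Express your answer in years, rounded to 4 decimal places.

5.8027 years

Periodic yield y = 0.0745. Discount each cash flow and weight by its year:
  t   CF        PV=CF/(1+0.0745)^t    t·PV
  1        65.00        60.4933        60.4933
  2        65.00        56.2990       112.5980
  3        65.00        52.3955       157.1865
  4        65.00        48.7627       195.0508
  5        52.50        36.6545       183.2725
  6        52.50        34.1131       204.6784
  7     1,052.50       636.4689     4,455.2821
  Σ                    925.1869     5,368.5615
Price P = Σ PV = 925.1869.
Macaulay duration = Σ(t·PV) / P = 5,368.5615 / 925.1869 = 5.80268 years.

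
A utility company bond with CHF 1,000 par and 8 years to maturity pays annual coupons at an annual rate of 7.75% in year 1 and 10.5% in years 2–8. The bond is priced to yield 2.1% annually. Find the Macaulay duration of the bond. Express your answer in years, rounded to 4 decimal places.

Periodic yield y = 0.021. Discount each cash flow and weight by its year:
  t   CF        PV=CF/(1+0.021)^t    t·PV
  1        77.50        75.9060        75.9060
  2       105.00       100.7251       201.4502
  3       105.00        98.6534       295.9602
  4       105.00        96.6243       386.4972
  5       105.00        94.6369       473.1846
  6       105.00        92.6904       556.1425
  7       105.00        90.7840       635.4877
  8     1,105.00       935.7425     7,485.9398
  Σ                  1,585.7626    10,110.5682
Price P = Σ PV = 1,585.7626.
Macaulay duration = Σ(t·PV) / P = 10,110.5682 / 1,585.7626 = 6.37584 years.

6.3758 years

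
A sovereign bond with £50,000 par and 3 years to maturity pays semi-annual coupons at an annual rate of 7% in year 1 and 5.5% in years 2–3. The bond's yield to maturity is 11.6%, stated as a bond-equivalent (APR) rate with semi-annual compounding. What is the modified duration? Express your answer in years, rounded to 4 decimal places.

Periodic yield y = 0.058. First find Macaulay duration:
  t   CF        PV=CF/(1+0.058)^t    t·PV
  1     1,750.00     1,654.0643     1,654.0643
  2     1,750.00     1,563.3878     3,126.7756
  3     1,375.00     1,161.0360     3,483.1081
  4     1,375.00     1,097.3875     4,389.5502
  5     1,375.00     1,037.2283     5,186.1415
  6    51,375.00    36,630.0768   219,780.4605
  Σ                 43,143.1807   237,620.1001
P = 43,143.1807; Macaulay duration = 237,620.1001 / 43,143.1807 = 5.50771 half-year periods = 2.75385 years.
Modified duration = D_Mac / (1 + y) = 2.75385 / 1.058 = 2.60289 years.

2.6029 years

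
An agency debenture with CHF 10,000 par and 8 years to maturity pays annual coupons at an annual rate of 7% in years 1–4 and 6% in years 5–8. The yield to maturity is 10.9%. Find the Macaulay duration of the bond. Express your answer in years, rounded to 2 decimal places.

Periodic yield y = 0.109. Discount each cash flow and weight by its year:
  t   CF        PV=CF/(1+0.109)^t    t·PV
  1       700.00       631.1993       631.1993
  2       700.00       569.1608     1,138.3215
  3       700.00       513.2198     1,539.6594
  4       700.00       462.7771     1,851.1084
  5       600.00       357.6791     1,788.3953
  6       600.00       322.5240     1,935.1437
  7       600.00       290.8241     2,035.7689
  8    10,600.00     4,632.9061    37,063.2486
  Σ                  7,780.2901    47,982.8451
Price P = Σ PV = 7,780.2901.
Macaulay duration = Σ(t·PV) / P = 47,982.8451 / 7,780.2901 = 6.16723 years.

6.17 years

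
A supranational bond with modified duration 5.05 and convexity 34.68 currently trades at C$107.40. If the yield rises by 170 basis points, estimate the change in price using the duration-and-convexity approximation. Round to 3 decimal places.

-C$8.682

Duration effect: -D_mod·Δy = -5.05 × (+0.017) = -0.085850
Convexity effect: ½·C·(Δy)² = 0.5 × 34.68 × (0.017)² = +0.00501126
ΔP/P ≈ -0.085850 + 0.00501126 = -0.08083874
ΔP ≈ 107.40 × (-0.08083874) = -8.682080676.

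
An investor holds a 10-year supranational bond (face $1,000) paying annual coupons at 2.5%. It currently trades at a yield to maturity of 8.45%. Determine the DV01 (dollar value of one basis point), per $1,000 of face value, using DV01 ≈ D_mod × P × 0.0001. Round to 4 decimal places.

$0.4830

Periodic yield y = 0.0845.
  t   CF        PV=CF/(1+0.0845)^t    t·PV
  1        25.00        23.0521        23.0521
  2        25.00        21.2560        42.5119
  3        25.00        19.5998        58.7994
  4        25.00        18.0726        72.2906
  5        25.00        16.6645        83.3225
  6        25.00        15.3661        92.1964
  7        25.00        14.1688        99.1816
  8        25.00        13.0648       104.5186
  9        25.00        12.0469       108.4218
  10    1,025.00       455.4370     4,554.3699
  Σ                    608.7285     5,238.6648
P = 608.7285; D_Mac = 8.60591 yrs; D_mod = 7.93537 yrs.
DV01 ≈ 7.93537 × 608.7285 × 0.0001 = 0.483049.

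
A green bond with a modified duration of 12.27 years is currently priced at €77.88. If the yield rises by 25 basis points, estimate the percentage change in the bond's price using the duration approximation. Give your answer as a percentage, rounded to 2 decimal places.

Duration approximation: ΔP/P ≈ -D_mod · Δy = -12.27 × (+0.0025) = -0.030675.
As a percentage: -3.0675%.

-3.07%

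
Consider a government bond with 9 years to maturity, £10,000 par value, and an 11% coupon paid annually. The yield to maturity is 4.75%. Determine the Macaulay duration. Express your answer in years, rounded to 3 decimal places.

6.649 years

Periodic yield y = 0.0475. Discount each cash flow and weight by its year:
  t   CF        PV=CF/(1+0.0475)^t    t·PV
  1     1,100.00     1,050.1193     1,050.1193
  2     1,100.00     1,002.5006     2,005.0011
  3     1,100.00       957.0411     2,871.1233
  4     1,100.00       913.6431     3,654.5722
  5     1,100.00       872.2129     4,361.0647
  6     1,100.00       832.6615     4,995.9691
  7     1,100.00       794.9036     5,564.3252
  8     1,100.00       758.8579     6,070.8628
  9    11,100.00     7,310.3252    65,792.9264
  Σ                 14,492.2651    96,365.9642
Price P = Σ PV = 14,492.2651.
Macaulay duration = Σ(t·PV) / P = 96,365.9642 / 14,492.2651 = 6.64948 years.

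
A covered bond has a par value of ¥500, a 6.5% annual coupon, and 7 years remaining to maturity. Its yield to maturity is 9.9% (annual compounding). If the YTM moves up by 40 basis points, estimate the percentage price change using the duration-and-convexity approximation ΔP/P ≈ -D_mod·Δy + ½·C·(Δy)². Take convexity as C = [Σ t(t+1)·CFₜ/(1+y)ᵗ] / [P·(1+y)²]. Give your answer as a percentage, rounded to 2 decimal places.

-2.05%

With y = 0.099:
  t   CF        PV=CF/(1+0.099)^t    t·PV        t(t+1)·PV
  1        32.50        29.5723        29.5723          59.1447
  2        32.50        26.9084        53.8168         161.4504
  3        32.50        24.4844        73.4533         293.8134
  4        32.50        22.2788        89.1154         445.5768
  5        32.50        20.2719       101.3596         608.1576
  6        32.50        18.4458       110.6747         774.7231
  7       532.50       275.0019     1,925.0136      15,400.1089
  Σ                    416.9637     2,383.0058      17,742.9749
P = 416.9637; D_Mac = 5.71514 yrs; D_mod = 5.20031 yrs; C = 35.23164.
Duration effect: -5.20031 × (+0.004) = -0.020801
Convexity effect: 0.5 × 35.23164 × (0.004)² = +0.0002819
ΔP/P ≈ -0.020801 + 0.0002819 = -0.020519 = -2.0519%.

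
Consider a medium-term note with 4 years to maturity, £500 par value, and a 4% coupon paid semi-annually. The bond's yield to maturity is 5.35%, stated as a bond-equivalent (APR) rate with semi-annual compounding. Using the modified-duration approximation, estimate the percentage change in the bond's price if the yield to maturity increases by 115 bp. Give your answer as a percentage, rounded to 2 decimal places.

-4.18%

Periodic yield y = 0.02675. Modified duration first:
  t   CF        PV=CF/(1+0.02675)^t    t·PV
  1        10.00         9.7395         9.7395
  2        10.00         9.4857        18.9715
  3        10.00         9.2386        27.7158
  4        10.00         8.9979        35.9916
  5        10.00         8.7635        43.8174
  6        10.00         8.5352        51.2110
  7        10.00         8.3128        58.1896
  8       510.00       412.9072     3,303.2578
  Σ                    475.9803     3,548.8940
P = 475.9803; D_Mac = 7.45597 half-year periods = 3.72798 yrs; D_mod = 3.72798/(1+0.02675) = 3.63086 yrs.
ΔP/P ≈ -D_mod · Δy = -3.63086 × (+0.0115) = -0.041755 = -4.1755%.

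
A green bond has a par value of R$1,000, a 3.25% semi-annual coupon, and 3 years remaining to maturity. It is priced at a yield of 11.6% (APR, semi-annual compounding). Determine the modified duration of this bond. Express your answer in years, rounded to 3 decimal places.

Periodic yield y = 0.058. First find Macaulay duration:
  t   CF        PV=CF/(1+0.058)^t    t·PV
  1        16.25        15.3592        15.3592
  2        16.25        14.5172        29.0343
  3        16.25        13.7213        41.1640
  4        16.25        12.9691        51.8765
  5        16.25        12.2582        61.2908
  6     1,016.25       724.5804     4,347.4821
  Σ                    793.4053     4,546.2069
P = 793.4053; Macaulay duration = 4,546.2069 / 793.4053 = 5.72999 half-year periods = 2.86500 years.
Modified duration = D_Mac / (1 + y) = 2.86500 / 1.058 = 2.70794 years.

2.708 years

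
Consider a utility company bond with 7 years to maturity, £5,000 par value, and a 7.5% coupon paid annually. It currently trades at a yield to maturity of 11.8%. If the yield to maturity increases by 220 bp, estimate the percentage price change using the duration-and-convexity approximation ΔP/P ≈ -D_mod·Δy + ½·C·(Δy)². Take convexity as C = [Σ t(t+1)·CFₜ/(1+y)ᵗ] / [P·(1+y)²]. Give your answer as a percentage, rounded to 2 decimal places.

With y = 0.118:
  t   CF        PV=CF/(1+0.118)^t    t·PV        t(t+1)·PV
  1       375.00       335.4204       335.4204         670.8408
  2       375.00       300.0182       600.0365       1,800.1094
  3       375.00       268.3526       805.0579       3,220.2316
  4       375.00       240.0292       960.1167       4,800.5837
  5       375.00       214.6952     1,073.4758       6,440.8547
  6       375.00       192.0350     1,152.2102       8,065.4711
  7     5,375.00     2,461.9875    17,233.9125     137,871.3000
  Σ                  4,012.5381    22,160.2300     162,869.3914
P = 4,012.5381; D_Mac = 5.52275 yrs; D_mod = 4.93984 yrs; C = 32.47407.
Duration effect: -4.93984 × (+0.022) = -0.108677
Convexity effect: 0.5 × 32.47407 × (0.022)² = +0.0078587
ΔP/P ≈ -0.108677 + 0.0078587 = -0.100818 = -10.0818%.

-10.08%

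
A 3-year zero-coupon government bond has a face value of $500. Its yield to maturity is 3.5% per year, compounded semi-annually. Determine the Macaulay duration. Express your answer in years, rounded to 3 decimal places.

3.000 years

A zero-coupon bond has a single cash flow at maturity, so its Macaulay duration equals its maturity: 3 years.
(Equivalently: 6 semi-annual periods ÷ 2 = 3 years.)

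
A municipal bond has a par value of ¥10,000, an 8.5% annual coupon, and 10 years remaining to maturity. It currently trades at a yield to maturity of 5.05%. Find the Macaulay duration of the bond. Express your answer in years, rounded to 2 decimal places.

Periodic yield y = 0.0505. Discount each cash flow and weight by its year:
  t   CF        PV=CF/(1+0.0505)^t    t·PV
  1       850.00       809.1385       809.1385
  2       850.00       770.2413     1,540.4826
  3       850.00       733.2140     2,199.6420
  4       850.00       697.9667     2,791.8668
  5       850.00       664.4138     3,322.0690
  6       850.00       632.4739     3,794.8432
  7       850.00       602.0694     4,214.4855
  8       850.00       573.1265     4,585.0118
  9       850.00       545.5749     4,910.1745
  10   10,850.00     6,629.3229    66,293.2286
  Σ                 12,657.5418    94,460.9426
Price P = Σ PV = 12,657.5418.
Macaulay duration = Σ(t·PV) / P = 94,460.9426 / 12,657.5418 = 7.46282 years.

7.46 years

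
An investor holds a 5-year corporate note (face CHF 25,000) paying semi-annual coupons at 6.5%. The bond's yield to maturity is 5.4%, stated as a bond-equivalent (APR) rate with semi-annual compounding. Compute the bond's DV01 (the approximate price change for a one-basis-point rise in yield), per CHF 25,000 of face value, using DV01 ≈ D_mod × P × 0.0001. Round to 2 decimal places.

CHF 11.13

Periodic yield y = 0.027.
  t   CF        PV=CF/(1+0.027)^t    t·PV
  1       812.50       791.1392       791.1392
  2       812.50       770.3401     1,540.6801
  3       812.50       750.0877     2,250.2631
  4       812.50       730.3678     2,921.4710
  5       812.50       711.1663     3,555.8314
  6       812.50       692.4696     4,154.8176
  7       812.50       674.2645     4,719.8512
  8       812.50       656.5379     5,252.3034
  9       812.50       639.2774     5,753.4969
  10   25,812.50    19,775.4162   197,754.1622
  Σ                 26,191.0667   228,694.0162
P = 26,191.0667; D_Mac = 8.73176 half-year periods = 4.36588 yrs; D_mod = 4.25110 yrs.
DV01 ≈ 4.25110 × 26,191.0667 × 0.0001 = 11.134081.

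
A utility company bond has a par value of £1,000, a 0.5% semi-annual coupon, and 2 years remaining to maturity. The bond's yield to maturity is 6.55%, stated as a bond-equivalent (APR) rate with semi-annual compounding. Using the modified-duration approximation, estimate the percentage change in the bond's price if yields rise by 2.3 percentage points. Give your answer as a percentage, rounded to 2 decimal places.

Periodic yield y = 0.03275. Modified duration first:
  t   CF        PV=CF/(1+0.03275)^t    t·PV
  1         2.50         2.4207         2.4207
  2         2.50         2.3440         4.6879
  3         2.50         2.2696         6.8089
  4     1,002.50       881.2590     3,525.0360
  Σ                    888.2933     3,538.9535
P = 888.2933; D_Mac = 3.98399 half-year periods = 1.99200 yrs; D_mod = 1.99200/(1+0.03275) = 1.92883 yrs.
ΔP/P ≈ -D_mod · Δy = -1.92883 × (+0.023) = -0.044363 = -4.4363%.

-4.44%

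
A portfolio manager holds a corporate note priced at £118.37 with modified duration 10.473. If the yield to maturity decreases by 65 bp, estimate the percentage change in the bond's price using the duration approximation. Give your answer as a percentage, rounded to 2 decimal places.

+6.81%

Duration approximation: ΔP/P ≈ -D_mod · Δy = -10.473 × (-0.0065) = +0.0680745.
As a percentage: +6.80745%.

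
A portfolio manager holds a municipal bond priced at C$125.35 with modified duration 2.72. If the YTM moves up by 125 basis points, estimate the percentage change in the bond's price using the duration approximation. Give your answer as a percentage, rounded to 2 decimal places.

-3.40%

Duration approximation: ΔP/P ≈ -D_mod · Δy = -2.72 × (+0.0125) = -0.034000.
As a percentage: -3.4000%.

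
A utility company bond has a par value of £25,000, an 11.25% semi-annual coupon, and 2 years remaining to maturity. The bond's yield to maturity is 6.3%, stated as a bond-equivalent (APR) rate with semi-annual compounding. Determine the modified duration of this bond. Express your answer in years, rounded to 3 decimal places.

1.797 years

Periodic yield y = 0.0315. First find Macaulay duration:
  t   CF        PV=CF/(1+0.0315)^t    t·PV
  1     1,406.25     1,363.3059     1,363.3059
  2     1,406.25     1,321.6732     2,643.3463
  3     1,406.25     1,281.3118     3,843.9355
  4    26,406.25    23,325.4377    93,301.7507
  Σ                 27,291.7285   101,152.3384
P = 27,291.7285; Macaulay duration = 101,152.3384 / 27,291.7285 = 3.70634 half-year periods = 1.85317 years.
Modified duration = D_Mac / (1 + y) = 1.85317 / 1.0315 = 1.79658 years.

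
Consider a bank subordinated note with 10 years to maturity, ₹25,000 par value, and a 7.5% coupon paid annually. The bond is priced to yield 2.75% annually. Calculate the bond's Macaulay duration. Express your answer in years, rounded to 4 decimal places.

Periodic yield y = 0.0275. Discount each cash flow and weight by its year:
  t   CF        PV=CF/(1+0.0275)^t    t·PV
  1     1,875.00     1,824.8175     1,824.8175
  2     1,875.00     1,775.9781     3,551.9562
  3     1,875.00     1,728.4459     5,185.3376
  4     1,875.00     1,682.1858     6,728.7430
  5     1,875.00     1,637.1637     8,185.8187
  6     1,875.00     1,593.3467     9,560.0803
  7     1,875.00     1,550.7024    10,854.9168
  8     1,875.00     1,509.1994    12,073.5953
  9     1,875.00     1,468.8072    13,219.2649
  10   26,875.00    20,489.4437   204,894.4371
  Σ                 35,260.0904   276,078.9675
Price P = Σ PV = 35,260.0904.
Macaulay duration = Σ(t·PV) / P = 276,078.9675 / 35,260.0904 = 7.82979 years.

7.8298 years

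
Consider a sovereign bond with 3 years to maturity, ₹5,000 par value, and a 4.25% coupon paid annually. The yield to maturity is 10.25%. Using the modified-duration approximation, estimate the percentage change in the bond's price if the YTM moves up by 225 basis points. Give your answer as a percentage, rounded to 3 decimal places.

-5.854%

Periodic yield y = 0.1025. Modified duration first:
  t   CF        PV=CF/(1+0.1025)^t    t·PV
  1       212.50       192.7438       192.7438
  2       212.50       174.8243       349.6486
  3     5,212.50     3,889.6478    11,668.9433
  Σ                  4,257.2158    12,211.3356
P = 4,257.2158; D_Mac = 2.86839 yrs; D_mod = 2.86839/(1+0.1025) = 2.60171 yrs.
ΔP/P ≈ -D_mod · Δy = -2.60171 × (+0.0225) = -0.058538 = -5.8538%.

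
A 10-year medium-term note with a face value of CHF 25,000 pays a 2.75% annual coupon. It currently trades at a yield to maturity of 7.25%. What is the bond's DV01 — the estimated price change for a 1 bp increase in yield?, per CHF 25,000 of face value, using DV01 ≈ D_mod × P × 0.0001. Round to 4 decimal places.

CHF 13.7693

Periodic yield y = 0.0725.
  t   CF        PV=CF/(1+0.0725)^t    t·PV
  1       687.50       641.0256       641.0256
  2       687.50       597.6929     1,195.3858
  3       687.50       557.2894     1,671.8683
  4       687.50       519.6172     2,078.4687
  5       687.50       484.4915     2,422.4577
  6       687.50       451.7404     2,710.4422
  7       687.50       421.2031     2,948.4220
  8       687.50       392.7302     3,141.8416
  9       687.50       366.1820     3,295.6380
  10   25,687.50    12,757.0081   127,570.0808
  Σ                 17,188.9805   147,675.6307
P = 17,188.9805; D_Mac = 8.59130 yrs; D_mod = 8.01053 yrs.
DV01 ≈ 8.01053 × 17,188.9805 × 0.0001 = 13.769290.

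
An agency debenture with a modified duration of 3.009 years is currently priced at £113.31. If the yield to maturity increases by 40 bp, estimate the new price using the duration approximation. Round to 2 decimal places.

Duration approximation: ΔP/P ≈ -D_mod · Δy = -3.009 × (+0.004) = -0.012036.
New price ≈ 113.31 × (1 - 0.012036) = 111.94620084.

£111.95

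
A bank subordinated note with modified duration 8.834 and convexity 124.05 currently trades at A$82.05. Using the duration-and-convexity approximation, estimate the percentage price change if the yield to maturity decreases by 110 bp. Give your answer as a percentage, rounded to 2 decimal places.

+10.47%

Duration effect: -D_mod·Δy = -8.834 × (-0.011) = +0.097174
Convexity effect: ½·C·(Δy)² = 0.5 × 124.05 × (-0.011)² = +0.007505025
ΔP/P ≈ +0.097174 + 0.007505025 = +0.104679025
= +10.4679025%.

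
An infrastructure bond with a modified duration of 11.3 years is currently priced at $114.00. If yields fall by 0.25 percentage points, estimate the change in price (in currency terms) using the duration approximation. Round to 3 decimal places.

Duration approximation: ΔP/P ≈ -D_mod · Δy = -11.3 × (-0.0025) = +0.028250.
ΔP ≈ 114.00 × (+0.028250) = +3.22050.

+$3.221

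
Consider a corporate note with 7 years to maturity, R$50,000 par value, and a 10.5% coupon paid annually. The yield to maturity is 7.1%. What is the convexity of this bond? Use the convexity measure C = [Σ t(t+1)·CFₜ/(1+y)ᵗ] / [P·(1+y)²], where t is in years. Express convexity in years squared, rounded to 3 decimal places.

With y = 0.071:
  t   CF        PV=CF/(1+0.071)^t    t·PV        t(t+1)·PV
  1     5,250.00     4,901.9608     4,901.9608       9,803.9216
  2     5,250.00     4,576.9942     9,153.9884      27,461.9652
  3     5,250.00     4,273.5707    12,820.7120      51,282.8481
  4     5,250.00     3,990.2621    15,961.0483      79,805.2414
  5     5,250.00     3,725.7349    18,628.6745     111,772.0468
  6     5,250.00     3,478.7441    20,872.4644     146,107.2507
  7    55,250.00    34,182.6703   239,278.6923   1,914,229.5385
  Σ                 59,129.9370   321,617.5407   2,340,462.8123
P = 59,129.9370.
Convexity = Σ t(t+1)·PV / [P·(1+y)²] = 2,340,462.8123 / (59,129.9370 × 1.147041) = 34.50765.

34.508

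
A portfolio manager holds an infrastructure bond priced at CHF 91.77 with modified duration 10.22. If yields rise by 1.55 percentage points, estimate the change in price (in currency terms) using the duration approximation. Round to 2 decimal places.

-CHF 14.54

Duration approximation: ΔP/P ≈ -D_mod · Δy = -10.22 × (+0.0155) = -0.158410.
ΔP ≈ 91.77 × (-0.158410) = -14.5372857.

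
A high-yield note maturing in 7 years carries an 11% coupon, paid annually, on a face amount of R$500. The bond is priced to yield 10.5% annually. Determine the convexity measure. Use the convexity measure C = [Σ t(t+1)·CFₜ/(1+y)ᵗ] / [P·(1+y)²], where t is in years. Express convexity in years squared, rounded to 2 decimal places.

30.90

With y = 0.105:
  t   CF        PV=CF/(1+0.105)^t    t·PV        t(t+1)·PV
  1        55.00        49.7738        49.7738          99.5475
  2        55.00        45.0441        90.0882         270.2647
  3        55.00        40.7639       122.2917         489.1669
  4        55.00        36.8904       147.5617         737.8084
  5        55.00        33.3850       166.9250       1,001.5498
  6        55.00        30.2127       181.2760       1,268.9319
  7       555.00       275.9034     1,931.3237      15,450.5899
  Σ                    511.9733     2,689.2401      19,317.8591
P = 511.9733.
Convexity = Σ t(t+1)·PV / [P·(1+y)²] = 19,317.8591 / (511.9733 × 1.221025) = 30.90204.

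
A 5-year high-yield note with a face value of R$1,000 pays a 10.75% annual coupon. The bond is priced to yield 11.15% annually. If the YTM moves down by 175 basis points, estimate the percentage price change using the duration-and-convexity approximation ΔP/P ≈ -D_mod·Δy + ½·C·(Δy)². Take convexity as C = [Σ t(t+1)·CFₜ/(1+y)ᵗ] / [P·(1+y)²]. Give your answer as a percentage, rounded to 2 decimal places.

With y = 0.1115:
  t   CF        PV=CF/(1+0.1115)^t    t·PV        t(t+1)·PV
  1       107.50        96.7161        96.7161         193.4323
  2       107.50        87.0141       174.0282         522.0845
  3       107.50        78.2853       234.8558         939.4233
  4       107.50        70.4321       281.7284       1,408.6419
  5     1,107.50       652.8244     3,264.1222      19,584.7330
  Σ                    985.2720     4,051.4507      22,648.3149
P = 985.2720; D_Mac = 4.11201 yrs; D_mod = 3.69952 yrs; C = 18.60633.
Duration effect: -3.69952 × (-0.0175) = +0.064742
Convexity effect: 0.5 × 18.60633 × (-0.0175)² = +0.0028491
ΔP/P ≈ +0.064742 + 0.0028491 = +0.067591 = +6.7591%.

+6.76%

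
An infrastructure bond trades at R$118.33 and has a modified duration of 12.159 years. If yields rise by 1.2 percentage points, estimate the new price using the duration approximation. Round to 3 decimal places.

Duration approximation: ΔP/P ≈ -D_mod · Δy = -12.159 × (+0.012) = -0.145908.
New price ≈ 118.33 × (1 - 0.145908) = 101.06470636.

R$101.065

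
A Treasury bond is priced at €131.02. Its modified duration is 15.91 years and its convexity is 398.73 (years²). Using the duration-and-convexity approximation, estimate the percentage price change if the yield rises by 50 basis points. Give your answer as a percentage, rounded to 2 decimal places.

Duration effect: -D_mod·Δy = -15.91 × (+0.005) = -0.079550
Convexity effect: ½·C·(Δy)² = 0.5 × 398.73 × (0.005)² = +0.004984125
ΔP/P ≈ -0.079550 + 0.004984125 = -0.074565875
= -7.4565875%.

-7.46%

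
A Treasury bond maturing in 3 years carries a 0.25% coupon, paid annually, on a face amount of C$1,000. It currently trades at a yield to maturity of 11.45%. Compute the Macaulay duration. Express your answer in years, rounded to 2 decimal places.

2.99 years

Periodic yield y = 0.1145. Discount each cash flow and weight by its year:
  t   CF        PV=CF/(1+0.1145)^t    t·PV
  1         2.50         2.2432         2.2432
  2         2.50         2.0127         4.0254
  3     1,002.50       724.1761     2,172.5282
  Σ                    728.4319     2,178.7967
Price P = Σ PV = 728.4319.
Macaulay duration = Σ(t·PV) / P = 2,178.7967 / 728.4319 = 2.99108 years.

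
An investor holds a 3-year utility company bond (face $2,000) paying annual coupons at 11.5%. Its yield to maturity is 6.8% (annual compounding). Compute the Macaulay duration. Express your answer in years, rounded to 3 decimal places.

Periodic yield y = 0.068. Discount each cash flow and weight by its year:
  t   CF        PV=CF/(1+0.068)^t    t·PV
  1       230.00       215.3558       215.3558
  2       230.00       201.6440       403.2880
  3     2,230.00     1,830.5901     5,491.7702
  Σ                  2,247.5899     6,110.4141
Price P = Σ PV = 2,247.5899.
Macaulay duration = Σ(t·PV) / P = 6,110.4141 / 2,247.5899 = 2.71865 years.

2.719 years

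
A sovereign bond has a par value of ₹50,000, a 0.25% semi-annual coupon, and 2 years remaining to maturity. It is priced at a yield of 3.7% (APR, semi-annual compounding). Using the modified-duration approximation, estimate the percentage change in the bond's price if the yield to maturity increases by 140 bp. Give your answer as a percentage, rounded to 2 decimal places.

Periodic yield y = 0.0185. Modified duration first:
  t   CF        PV=CF/(1+0.0185)^t    t·PV
  1        62.50        61.3648        61.3648
  2        62.50        60.2501       120.5002
  3        62.50        59.1557       177.4672
  4    50,062.50    46,523.0737   186,092.2948
  Σ                 46,703.8443   186,451.6270
P = 46,703.8443; D_Mac = 3.99221 half-year periods = 1.99611 yrs; D_mod = 1.99611/(1+0.0185) = 1.95985 yrs.
ΔP/P ≈ -D_mod · Δy = -1.95985 × (+0.014) = -0.027438 = -2.7438%.

-2.74%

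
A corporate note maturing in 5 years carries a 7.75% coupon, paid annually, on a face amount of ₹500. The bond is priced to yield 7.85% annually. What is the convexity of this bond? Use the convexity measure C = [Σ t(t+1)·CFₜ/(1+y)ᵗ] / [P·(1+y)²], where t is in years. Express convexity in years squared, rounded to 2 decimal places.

21.22

With y = 0.0785:
  t   CF        PV=CF/(1+0.0785)^t    t·PV        t(t+1)·PV
  1        38.75        35.9295        35.9295          71.8591
  2        38.75        33.3144        66.6287         199.8861
  3        38.75        30.8895        92.6686         370.6743
  4        38.75        28.6412       114.5648         572.8239
  5       538.75       369.2211     1,846.1056      11,076.6336
  Σ                    497.9957     2,155.8972      12,291.8770
P = 497.9957.
Convexity = Σ t(t+1)·PV / [P·(1+y)²] = 12,291.8770 / (497.9957 × 1.163162) = 21.22034.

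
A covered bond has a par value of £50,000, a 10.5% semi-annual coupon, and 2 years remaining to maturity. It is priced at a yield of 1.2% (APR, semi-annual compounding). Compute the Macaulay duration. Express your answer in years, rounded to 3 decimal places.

1.868 years

Periodic yield y = 0.006. Discount each cash flow and weight by its period:
  t   CF        PV=CF/(1+0.006)^t    t·PV
  1     2,625.00     2,609.3439     2,609.3439
  2     2,625.00     2,593.7812     5,187.5625
  3     2,625.00     2,578.3114     7,734.9341
  4    52,625.00    51,380.7200   205,522.8801
  Σ                 59,162.1566   221,054.7207
Price P = Σ PV = 59,162.1566.
Macaulay duration = Σ(t·PV) / P = 221,054.7207 / 59,162.1566 = 3.73642 half-year periods.
In years: 3.73642 / 2 = 1.86821 years.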